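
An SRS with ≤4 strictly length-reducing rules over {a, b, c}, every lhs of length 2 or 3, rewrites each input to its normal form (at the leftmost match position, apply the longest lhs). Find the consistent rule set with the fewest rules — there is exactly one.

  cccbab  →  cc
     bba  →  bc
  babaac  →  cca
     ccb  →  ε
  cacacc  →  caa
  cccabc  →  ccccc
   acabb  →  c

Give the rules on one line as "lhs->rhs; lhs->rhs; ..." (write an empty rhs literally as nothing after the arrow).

ab->c; ac->a; ba->c; ccb->

  | cccbab => cab => cc
  | bba => bc
  | babaac => cbaac => ccac => cca
  | ccb => ε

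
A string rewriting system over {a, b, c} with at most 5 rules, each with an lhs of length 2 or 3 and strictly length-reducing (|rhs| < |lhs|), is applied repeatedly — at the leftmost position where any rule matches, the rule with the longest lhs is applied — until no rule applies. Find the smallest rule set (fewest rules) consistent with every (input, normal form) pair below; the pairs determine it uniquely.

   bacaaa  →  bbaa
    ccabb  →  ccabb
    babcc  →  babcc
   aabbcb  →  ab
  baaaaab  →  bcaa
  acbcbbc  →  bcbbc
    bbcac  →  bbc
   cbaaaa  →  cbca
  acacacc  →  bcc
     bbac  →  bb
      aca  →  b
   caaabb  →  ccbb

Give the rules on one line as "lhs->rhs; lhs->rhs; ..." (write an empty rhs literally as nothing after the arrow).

  | bacaaa => bbaa
  | ccabb
  | babcc
  | aabbcb => aabcb => aacb => ab

aaa->c; aab->aa; ac->; aca->b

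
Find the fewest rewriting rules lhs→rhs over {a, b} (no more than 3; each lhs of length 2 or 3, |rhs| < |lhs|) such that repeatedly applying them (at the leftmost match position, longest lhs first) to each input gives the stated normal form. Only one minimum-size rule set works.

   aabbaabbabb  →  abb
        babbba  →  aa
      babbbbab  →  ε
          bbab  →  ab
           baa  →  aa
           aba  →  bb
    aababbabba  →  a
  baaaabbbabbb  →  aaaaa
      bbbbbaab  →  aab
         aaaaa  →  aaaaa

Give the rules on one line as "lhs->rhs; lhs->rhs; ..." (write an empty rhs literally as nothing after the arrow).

aba->bb; ba->a; bbb->

  | aabbaabbabb => aabaabbabb => abbabbabb => ababbabb => bbbbabb => babb => abb
  | babbba => abbba => aa
  | babbbbab => abbbbab => abab => bbb => ε
  | bbab => bab => ab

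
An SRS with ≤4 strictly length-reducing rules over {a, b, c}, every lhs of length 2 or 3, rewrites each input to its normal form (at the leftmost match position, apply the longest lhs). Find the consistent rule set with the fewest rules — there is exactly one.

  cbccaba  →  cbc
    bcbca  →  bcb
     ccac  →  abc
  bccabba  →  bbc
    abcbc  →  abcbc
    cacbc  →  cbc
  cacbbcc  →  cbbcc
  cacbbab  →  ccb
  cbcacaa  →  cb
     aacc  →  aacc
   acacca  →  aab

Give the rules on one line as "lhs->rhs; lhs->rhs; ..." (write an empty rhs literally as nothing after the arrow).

  | cbccaba => cbabba => cbbba => cbc
  | bcbca => bcb
  | ccac => abc
  | bccabba => babbba => bbbba => bbc

ba->b; bba->c; ca->; cca->ab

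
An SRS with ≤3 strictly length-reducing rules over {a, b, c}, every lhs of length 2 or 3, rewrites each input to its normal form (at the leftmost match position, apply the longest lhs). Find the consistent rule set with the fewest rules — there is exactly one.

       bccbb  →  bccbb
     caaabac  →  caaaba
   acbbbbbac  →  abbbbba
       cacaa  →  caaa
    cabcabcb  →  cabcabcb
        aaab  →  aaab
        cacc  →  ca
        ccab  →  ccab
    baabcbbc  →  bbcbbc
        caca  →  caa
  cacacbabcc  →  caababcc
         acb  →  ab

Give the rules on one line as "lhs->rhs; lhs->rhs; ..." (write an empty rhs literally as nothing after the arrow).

  | bccbb
  | caaabac => caaaba
  | acbbbbbac => abbbbbac => abbbbba
  | cacaa => caaa

ac->a; baa->b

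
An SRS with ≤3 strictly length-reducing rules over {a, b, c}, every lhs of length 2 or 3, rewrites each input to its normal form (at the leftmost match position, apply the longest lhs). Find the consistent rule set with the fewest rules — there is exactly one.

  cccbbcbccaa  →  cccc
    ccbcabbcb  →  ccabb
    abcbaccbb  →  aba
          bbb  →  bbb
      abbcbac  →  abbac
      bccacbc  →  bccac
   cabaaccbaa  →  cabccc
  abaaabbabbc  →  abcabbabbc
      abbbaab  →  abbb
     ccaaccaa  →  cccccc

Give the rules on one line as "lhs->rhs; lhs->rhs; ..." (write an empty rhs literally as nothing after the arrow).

aa->c; cb->

  | cccbbcbccaa => ccbcbccaa => ccbccaa => cccaa => cccc
  | ccbcabbcb => ccabbcb => ccabb
  | abcbaccbb => abaccbb => abacb => aba
  | bbb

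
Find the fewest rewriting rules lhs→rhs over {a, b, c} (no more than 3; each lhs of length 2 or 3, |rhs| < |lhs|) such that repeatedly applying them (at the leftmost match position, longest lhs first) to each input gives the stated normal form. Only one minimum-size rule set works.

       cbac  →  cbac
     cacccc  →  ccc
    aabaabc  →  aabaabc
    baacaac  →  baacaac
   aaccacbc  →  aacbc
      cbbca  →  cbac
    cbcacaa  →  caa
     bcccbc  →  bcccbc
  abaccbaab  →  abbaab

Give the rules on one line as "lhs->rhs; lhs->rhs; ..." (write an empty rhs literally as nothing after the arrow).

  | cbac
  | cacccc => ccc
  | aabaabc
  | baacaac

acc->; bca->ac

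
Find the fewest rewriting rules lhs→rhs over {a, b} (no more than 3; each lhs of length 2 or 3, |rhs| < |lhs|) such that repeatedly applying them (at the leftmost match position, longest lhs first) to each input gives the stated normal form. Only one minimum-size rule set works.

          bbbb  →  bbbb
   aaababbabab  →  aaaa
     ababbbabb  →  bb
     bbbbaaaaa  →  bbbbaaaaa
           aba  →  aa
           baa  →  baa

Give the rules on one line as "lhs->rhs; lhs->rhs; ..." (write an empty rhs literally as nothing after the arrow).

  | bbbb
  | aaababbabab => aaaabbabab => aaababab => aaaabab => aaaaab => aaaa
  | ababbbabb => aabbbabb => abbabb => babb => bb
  | bbbbaaaaa

ab->; aba->aa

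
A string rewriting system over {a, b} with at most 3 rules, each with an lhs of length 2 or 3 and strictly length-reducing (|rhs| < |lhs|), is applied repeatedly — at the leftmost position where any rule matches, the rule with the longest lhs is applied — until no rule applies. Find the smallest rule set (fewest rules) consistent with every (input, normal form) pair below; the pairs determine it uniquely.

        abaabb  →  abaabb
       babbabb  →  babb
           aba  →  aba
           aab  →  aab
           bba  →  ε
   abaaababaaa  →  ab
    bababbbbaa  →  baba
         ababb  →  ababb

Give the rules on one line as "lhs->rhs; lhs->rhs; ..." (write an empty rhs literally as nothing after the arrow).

  | abaabb
  | babbabb => babb
  | aba
  | aab

aaa->; bba->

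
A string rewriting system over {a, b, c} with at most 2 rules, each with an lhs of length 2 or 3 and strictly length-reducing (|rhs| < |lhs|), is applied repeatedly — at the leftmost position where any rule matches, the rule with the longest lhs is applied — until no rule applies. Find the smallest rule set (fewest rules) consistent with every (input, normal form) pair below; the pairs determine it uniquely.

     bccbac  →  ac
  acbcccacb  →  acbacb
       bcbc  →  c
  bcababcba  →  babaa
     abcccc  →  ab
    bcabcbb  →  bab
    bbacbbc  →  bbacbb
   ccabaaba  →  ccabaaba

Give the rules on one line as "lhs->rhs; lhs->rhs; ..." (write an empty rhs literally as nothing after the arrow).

bc->b; bcb->

  | bccbac => bcbac => ac
  | acbcccacb => acbccacb => acbcacb => acbacb
  | bcbc => c
  | bcababcba => bababcba => babaa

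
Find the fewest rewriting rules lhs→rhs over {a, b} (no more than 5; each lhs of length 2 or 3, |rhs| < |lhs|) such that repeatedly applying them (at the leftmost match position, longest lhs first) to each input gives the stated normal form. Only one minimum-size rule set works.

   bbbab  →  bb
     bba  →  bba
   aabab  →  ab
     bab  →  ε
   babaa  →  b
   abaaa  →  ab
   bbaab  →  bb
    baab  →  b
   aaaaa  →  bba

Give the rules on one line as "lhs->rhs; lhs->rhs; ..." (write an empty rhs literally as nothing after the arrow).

  | bbbab => bb
  | bba
  | aabab => ab
  | bab => ε

aa->b; aab->; aba->ab; bab->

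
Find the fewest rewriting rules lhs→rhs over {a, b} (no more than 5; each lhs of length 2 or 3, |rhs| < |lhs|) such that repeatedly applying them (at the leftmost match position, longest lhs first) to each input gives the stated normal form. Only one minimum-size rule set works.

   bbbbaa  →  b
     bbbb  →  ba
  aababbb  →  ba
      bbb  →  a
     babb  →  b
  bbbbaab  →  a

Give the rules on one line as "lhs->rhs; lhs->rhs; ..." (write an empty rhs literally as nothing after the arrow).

aa->b; ab->a; abb->ba; bb->a

  | bbbbaa => abbaa => baaa => bba => aa => b
  | bbbb => abb => ba
  | aababbb => bbabbb => aabbb => bbbb => abb => ba
  | bbb => ab => a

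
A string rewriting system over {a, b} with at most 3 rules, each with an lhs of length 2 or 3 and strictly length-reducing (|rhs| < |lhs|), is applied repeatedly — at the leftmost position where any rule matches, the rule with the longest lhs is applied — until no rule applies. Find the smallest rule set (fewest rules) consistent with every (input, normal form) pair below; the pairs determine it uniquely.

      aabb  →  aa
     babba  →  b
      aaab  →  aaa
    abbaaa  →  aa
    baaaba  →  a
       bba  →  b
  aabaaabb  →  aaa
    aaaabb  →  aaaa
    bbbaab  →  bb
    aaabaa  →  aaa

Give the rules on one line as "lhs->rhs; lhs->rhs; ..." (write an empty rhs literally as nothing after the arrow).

ab->a; aba->; ba->

  | aabb => aab => aa
  | babba => bba => b
  | aaab => aaa
  | abbaaa => abaaa => aa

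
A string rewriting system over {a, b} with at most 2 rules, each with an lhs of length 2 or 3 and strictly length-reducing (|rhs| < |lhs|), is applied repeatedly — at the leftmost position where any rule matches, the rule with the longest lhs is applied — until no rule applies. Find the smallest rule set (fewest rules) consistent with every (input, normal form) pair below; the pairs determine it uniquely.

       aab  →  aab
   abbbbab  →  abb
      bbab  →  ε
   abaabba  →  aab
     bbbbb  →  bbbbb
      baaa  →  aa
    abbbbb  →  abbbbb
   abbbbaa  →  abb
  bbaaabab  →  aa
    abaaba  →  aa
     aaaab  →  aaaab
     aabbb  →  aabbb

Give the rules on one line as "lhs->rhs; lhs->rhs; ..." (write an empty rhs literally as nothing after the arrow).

ba->; bab->a

  | aab
  | abbbbab => abbba => abb
  | bbab => ba => ε
  | abaabba => aabba => aab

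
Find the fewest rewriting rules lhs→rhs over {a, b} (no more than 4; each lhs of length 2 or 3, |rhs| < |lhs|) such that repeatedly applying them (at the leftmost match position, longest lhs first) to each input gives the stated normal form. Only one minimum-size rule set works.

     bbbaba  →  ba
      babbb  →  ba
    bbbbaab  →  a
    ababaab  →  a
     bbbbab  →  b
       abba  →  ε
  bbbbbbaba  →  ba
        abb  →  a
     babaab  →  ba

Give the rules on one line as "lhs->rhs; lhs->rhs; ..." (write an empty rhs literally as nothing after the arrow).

aa->; ab->a; bb->a

  | bbbaba => ababa => aaba => ba
  | babbb => babb => bab => ba
  | bbbbaab => abbaab => abaab => aaab => ab => a
  | ababaab => aabaab => baab => bb => a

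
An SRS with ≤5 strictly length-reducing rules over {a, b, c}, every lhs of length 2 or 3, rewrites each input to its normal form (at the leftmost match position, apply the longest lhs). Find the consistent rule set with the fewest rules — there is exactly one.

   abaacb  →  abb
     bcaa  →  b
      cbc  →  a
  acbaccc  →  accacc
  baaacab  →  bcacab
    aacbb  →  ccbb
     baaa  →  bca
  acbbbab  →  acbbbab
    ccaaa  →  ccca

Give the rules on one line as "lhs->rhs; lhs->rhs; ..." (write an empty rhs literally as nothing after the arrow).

  | abaacb => abccb => abb
  | bcaa => bcc => b
  | cbc => a
  | acbaccc => accacc

aa->c; bac->ca; bcc->b; cbc->a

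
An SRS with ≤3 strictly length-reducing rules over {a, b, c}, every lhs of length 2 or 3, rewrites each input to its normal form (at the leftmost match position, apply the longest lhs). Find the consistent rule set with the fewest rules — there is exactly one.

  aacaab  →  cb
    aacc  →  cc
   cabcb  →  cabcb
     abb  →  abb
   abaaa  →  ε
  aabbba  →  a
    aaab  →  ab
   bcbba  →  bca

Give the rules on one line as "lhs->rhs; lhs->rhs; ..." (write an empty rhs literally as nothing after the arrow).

aa->; ba->a

  | aacaab => caab => cb
  | aacc => cc
  | cabcb
  | abb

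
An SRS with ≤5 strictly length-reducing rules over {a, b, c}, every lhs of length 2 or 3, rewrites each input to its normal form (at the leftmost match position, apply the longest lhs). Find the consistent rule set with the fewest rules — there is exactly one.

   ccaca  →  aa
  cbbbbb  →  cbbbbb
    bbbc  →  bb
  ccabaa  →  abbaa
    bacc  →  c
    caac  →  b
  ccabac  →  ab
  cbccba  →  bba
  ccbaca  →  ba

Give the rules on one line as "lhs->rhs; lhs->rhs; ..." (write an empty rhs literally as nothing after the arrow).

ac->c; bc->; cc->b; cca->ab

  | ccaca => abca => aa
  | cbbbbb
  | bbbc => bb
  | ccabaa => abbaa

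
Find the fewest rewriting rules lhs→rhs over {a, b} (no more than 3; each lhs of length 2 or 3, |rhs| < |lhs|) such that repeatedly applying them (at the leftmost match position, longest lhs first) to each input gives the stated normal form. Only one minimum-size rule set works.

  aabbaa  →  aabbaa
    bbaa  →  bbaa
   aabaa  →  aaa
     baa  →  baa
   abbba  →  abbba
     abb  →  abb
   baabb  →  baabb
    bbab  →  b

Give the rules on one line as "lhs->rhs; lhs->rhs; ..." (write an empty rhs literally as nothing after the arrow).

  | aabbaa
  | bbaa
  | aabaa => aaa
  | baa

aba->a; bab->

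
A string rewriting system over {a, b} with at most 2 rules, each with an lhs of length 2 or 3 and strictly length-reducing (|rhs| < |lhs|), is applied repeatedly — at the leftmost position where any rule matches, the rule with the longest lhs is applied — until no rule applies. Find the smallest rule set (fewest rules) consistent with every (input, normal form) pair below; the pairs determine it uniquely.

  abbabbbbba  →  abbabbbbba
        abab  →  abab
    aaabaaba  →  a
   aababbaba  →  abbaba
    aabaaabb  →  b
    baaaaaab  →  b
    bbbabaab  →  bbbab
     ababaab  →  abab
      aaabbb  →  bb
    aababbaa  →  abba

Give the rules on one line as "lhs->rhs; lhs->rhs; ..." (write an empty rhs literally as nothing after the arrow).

  | abbabbbbba
  | abab
  | aaabaaba => aabaaba => aaba => a
  | aababbaba => abbaba

aa->a; aab->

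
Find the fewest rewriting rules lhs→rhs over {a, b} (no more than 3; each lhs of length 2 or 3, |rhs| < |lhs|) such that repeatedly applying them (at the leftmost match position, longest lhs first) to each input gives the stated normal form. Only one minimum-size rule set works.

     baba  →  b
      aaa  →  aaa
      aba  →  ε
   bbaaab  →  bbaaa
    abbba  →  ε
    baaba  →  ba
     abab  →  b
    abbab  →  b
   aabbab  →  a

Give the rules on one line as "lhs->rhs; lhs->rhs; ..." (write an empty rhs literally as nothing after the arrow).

ab->a; aba->

  | baba => b
  | aaa
  | aba => ε
  | bbaaab => bbaaa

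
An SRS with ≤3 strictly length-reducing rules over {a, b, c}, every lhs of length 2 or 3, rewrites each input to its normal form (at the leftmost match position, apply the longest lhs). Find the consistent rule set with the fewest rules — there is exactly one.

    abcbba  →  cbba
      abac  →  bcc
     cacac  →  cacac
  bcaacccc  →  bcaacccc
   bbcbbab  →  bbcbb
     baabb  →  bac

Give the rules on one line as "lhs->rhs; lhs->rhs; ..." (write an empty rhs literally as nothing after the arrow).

  | abcbba => cbba
  | abac => bcc
  | cacac
  | bcaacccc

ab->; aba->bc; abb->c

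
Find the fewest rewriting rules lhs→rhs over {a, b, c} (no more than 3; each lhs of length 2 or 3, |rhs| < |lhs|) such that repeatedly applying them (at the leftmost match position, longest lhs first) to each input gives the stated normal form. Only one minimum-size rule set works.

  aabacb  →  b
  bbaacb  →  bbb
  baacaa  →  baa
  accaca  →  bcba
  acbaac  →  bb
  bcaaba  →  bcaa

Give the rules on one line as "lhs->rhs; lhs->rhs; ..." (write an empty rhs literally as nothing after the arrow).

  | aabacb => aacb => abb => b
  | bbaacb => bbabb => bbb
  | baacaa => babaa => baa
  | accaca => bcaca => bcba

ab->; ac->b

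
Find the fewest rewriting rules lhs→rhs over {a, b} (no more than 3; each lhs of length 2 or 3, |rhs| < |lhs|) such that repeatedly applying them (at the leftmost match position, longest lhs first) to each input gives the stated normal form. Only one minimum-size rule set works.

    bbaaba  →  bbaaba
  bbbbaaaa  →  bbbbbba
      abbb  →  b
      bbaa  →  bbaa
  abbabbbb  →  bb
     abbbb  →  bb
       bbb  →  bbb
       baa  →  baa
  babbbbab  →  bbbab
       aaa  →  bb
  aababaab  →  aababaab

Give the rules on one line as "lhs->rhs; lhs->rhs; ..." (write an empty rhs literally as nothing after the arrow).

aaa->bb; abb->

  | bbaaba
  | bbbbaaaa => bbbbbba
  | abbb => b
  | bbaa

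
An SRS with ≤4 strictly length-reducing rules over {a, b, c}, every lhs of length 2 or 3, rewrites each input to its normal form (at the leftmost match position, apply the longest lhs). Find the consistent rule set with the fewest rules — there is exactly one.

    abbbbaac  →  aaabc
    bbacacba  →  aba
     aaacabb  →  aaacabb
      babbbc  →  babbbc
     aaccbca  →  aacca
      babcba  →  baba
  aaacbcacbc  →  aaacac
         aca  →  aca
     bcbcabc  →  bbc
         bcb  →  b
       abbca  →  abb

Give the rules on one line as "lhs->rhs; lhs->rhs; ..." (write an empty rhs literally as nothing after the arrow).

  | abbbbaac => abbabac => aabbac => aaabc
  | bbacacba => abcacba => abcba => aba
  | aaacabb
  | babbbc

bba->ab; bca->b; cb->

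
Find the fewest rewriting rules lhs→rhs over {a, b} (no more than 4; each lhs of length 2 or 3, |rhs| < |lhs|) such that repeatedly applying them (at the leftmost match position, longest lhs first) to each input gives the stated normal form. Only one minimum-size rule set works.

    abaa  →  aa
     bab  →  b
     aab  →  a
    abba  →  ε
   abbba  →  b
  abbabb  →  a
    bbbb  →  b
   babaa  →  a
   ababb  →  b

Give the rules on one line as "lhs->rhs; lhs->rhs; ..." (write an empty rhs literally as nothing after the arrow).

ab->; ba->; bb->a; bba->b

  | abaa => aa
  | bab => b
  | aab => a
  | abba => ba => ε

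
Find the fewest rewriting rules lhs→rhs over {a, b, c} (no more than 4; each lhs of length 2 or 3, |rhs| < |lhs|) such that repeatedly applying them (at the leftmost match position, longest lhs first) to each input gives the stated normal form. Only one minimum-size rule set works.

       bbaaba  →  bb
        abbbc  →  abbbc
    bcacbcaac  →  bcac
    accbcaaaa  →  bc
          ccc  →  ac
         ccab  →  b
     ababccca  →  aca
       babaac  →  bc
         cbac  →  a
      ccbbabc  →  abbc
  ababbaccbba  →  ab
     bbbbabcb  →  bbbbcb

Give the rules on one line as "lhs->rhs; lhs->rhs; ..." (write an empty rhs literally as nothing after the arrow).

aa->; ba->; baa->b; cc->a

  | bbaaba => bbba => bb
  | abbbc
  | bcacbcaac => bcacbcc => bcacba => bcac
  | accbcaaaa => aabcaaaa => bcaaaa => bcaa => bc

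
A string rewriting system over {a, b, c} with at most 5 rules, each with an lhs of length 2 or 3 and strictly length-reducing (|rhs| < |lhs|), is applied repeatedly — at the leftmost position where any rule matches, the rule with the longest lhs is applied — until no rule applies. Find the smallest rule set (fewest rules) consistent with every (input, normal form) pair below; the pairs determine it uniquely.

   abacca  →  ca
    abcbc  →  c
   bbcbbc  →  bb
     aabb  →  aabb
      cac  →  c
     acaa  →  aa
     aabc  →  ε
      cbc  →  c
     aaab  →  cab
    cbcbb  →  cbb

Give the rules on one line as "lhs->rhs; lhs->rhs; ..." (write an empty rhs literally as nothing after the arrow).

aaa->ca; abc->c; ac->; bc->

  | abacca => abca => ca
  | abcbc => cbc => c
  | bbcbbc => bbbc => bb
  | aabb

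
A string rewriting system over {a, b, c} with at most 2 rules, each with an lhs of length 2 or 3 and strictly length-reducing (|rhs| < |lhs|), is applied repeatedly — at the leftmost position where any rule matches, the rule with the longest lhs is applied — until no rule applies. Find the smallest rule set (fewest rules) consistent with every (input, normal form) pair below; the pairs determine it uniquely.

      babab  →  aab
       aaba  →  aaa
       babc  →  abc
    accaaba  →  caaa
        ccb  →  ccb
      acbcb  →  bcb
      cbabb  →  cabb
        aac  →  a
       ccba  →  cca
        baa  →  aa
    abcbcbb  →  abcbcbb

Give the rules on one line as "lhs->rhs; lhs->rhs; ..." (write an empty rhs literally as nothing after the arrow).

ac->; ba->a

  | babab => abab => aab
  | aaba => aaa
  | babc => abc
  | accaaba => caaba => caaa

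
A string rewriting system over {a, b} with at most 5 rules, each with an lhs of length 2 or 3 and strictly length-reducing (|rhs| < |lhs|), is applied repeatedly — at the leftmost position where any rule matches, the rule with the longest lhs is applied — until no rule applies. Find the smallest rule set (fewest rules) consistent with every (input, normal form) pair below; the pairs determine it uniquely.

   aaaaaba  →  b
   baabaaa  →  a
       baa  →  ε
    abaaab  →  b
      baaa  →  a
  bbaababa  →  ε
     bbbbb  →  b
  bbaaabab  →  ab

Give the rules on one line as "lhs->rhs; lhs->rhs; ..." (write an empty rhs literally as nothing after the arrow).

aa->; aba->b; ba->a; bb->a

  | aaaaaba => aaaba => aba => b
  | baabaaa => aabaaa => baaa => aaa => a
  | baa => aa => ε
  | abaaab => baab => aab => b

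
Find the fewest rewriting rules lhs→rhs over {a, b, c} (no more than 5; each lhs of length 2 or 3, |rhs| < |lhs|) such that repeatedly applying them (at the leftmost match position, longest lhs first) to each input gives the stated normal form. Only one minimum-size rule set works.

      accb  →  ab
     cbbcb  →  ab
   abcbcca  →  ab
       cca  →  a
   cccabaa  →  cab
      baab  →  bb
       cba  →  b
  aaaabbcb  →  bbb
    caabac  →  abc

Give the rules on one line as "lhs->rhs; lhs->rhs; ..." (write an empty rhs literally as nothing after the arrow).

aa->b; ba->b; cb->a; cc->

  | accb => ab
  | cbbcb => abcb => aba => ab
  | abcbcca => abacca => abcca => aba => ab
  | cca => a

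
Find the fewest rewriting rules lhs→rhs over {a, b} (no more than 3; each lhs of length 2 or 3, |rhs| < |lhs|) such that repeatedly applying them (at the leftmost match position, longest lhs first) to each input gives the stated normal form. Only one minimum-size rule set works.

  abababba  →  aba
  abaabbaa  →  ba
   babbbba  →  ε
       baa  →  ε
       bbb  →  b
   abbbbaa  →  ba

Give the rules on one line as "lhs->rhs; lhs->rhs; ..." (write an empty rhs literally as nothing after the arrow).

aa->b; bb->

  | abababba => ababaa => ababb => aba
  | abaabbaa => abbbbaa => abbaa => aaa => ba
  | babbbba => babba => baa => bb => ε
  | baa => bb => ε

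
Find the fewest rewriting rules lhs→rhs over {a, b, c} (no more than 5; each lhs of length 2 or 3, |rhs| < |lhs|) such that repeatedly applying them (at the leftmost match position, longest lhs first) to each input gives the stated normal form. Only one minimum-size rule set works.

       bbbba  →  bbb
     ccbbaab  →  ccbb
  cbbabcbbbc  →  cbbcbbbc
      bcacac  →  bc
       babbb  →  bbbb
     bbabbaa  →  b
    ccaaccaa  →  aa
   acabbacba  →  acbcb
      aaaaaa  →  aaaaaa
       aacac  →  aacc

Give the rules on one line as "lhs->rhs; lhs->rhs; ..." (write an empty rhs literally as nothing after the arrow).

ba->b; bba->b; ca->c; cca->

  | bbbba => bbb
  | ccbbaab => ccbab => ccbb
  | cbbabcbbbc => cbbcbbbc
  | bcacac => bccac => bc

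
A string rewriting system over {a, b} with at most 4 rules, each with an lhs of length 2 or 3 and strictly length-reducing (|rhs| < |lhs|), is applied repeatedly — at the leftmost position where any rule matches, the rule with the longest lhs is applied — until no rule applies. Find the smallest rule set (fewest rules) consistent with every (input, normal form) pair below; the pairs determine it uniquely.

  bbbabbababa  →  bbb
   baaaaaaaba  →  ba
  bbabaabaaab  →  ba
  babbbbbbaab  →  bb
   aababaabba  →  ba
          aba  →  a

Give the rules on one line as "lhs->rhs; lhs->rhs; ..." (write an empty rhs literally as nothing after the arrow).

aa->a; aaa->ba; ab->a; bba->b

  | bbbabbababa => bbbbababa => bbbbaba => bbbba => bbb
  | baaaaaaaba => bbaaaaaba => baaaaba => bbaaba => baba => baa => ba
  | bbabaabaaab => bbaabaaab => babaaab => baaaab => bbaab => bab => ba
  | babbbbbbaab => babbbbbaab => babbbbaab => babbbaab => babbaab => babaab => baaab => bbab => bb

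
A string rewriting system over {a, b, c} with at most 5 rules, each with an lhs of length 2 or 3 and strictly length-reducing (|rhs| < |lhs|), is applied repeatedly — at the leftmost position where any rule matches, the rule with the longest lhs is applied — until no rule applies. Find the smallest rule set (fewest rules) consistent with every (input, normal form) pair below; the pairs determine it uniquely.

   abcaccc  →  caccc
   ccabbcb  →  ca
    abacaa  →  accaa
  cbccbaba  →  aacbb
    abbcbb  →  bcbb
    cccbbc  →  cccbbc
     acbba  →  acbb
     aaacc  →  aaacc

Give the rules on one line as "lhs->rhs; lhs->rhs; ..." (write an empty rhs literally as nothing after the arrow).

ab->; aba->ac; ba->b; cbc->aa

  | abcaccc => caccc
  | ccabbcb => ccbcb => caab => ca
  | abacaa => accaa
  | cbccbaba => aacbaba => aacbba => aacbb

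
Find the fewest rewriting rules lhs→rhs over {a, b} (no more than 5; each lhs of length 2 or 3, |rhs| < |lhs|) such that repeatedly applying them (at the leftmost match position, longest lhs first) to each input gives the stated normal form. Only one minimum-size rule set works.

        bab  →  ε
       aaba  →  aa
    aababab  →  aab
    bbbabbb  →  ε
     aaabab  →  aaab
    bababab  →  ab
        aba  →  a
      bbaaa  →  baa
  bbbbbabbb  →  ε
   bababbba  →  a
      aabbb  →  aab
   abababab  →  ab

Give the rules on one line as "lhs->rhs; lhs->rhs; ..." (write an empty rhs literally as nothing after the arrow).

  | bab => ε
  | aaba => aa
  | aababab => aabab => aab
  | bbbabbb => babbb => bb => ε

aba->a; bab->; bb->; bba->b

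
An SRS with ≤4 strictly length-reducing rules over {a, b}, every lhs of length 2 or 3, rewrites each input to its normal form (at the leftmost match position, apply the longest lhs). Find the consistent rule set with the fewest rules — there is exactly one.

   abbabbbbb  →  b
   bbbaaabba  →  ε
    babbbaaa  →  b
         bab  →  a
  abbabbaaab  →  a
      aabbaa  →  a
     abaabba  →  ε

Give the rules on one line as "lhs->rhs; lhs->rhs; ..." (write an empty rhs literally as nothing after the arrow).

  | abbabbbbb => bbabbbbb => bbbbb => abbb => bbb => ab => b
  | bbbaaabba => abaaabba => baaabba => bbabba => bba => ε
  | babbbaaa => bbbbaaa => abbaaa => bbaaa => aa => b
  | bab => bb => a

aa->b; ab->b; bb->a; bba->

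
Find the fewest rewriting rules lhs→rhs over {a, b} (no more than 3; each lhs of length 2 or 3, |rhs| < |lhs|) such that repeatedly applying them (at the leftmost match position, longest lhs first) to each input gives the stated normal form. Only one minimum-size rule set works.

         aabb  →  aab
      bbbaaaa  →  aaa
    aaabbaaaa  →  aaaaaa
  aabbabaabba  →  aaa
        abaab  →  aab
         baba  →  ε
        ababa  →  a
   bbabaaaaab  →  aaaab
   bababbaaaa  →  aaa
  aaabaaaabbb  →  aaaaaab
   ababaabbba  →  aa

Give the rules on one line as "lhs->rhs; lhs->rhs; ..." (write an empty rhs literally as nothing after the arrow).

ba->; bb->b

  | aabb => aab
  | bbbaaaa => bbaaaa => baaaa => aaa
  | aaabbaaaa => aaabaaaa => aaaaaa
  | aabbabaabba => aababaabba => aabaabba => aaabba => aaaba => aaa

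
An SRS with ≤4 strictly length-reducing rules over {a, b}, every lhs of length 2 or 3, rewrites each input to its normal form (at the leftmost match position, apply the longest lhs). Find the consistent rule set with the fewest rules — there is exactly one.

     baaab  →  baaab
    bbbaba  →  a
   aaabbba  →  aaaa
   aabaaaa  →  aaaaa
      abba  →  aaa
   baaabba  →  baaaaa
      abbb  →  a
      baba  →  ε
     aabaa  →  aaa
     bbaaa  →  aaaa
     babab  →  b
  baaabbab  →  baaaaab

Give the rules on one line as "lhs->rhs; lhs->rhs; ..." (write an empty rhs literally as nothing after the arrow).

  | baaab
  | bbbaba => aba => bb => a
  | aaabbba => aaaa
  | aabaaaa => abbaaa => aaaaa

aba->bb; bb->a; bbb->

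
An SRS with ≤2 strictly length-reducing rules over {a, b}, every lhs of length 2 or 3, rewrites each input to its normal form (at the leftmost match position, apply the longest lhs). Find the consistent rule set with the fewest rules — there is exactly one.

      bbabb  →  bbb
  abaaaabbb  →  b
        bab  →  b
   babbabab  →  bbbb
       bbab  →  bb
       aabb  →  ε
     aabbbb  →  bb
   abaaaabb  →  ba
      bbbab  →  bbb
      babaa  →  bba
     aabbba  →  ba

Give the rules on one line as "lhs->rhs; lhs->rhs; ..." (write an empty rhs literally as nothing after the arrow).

ab->; aba->b

  | bbabb => bbb
  | abaaaabbb => baaabbb => baabb => bab => b
  | bab => b
  | babbabab => bbabab => bbbb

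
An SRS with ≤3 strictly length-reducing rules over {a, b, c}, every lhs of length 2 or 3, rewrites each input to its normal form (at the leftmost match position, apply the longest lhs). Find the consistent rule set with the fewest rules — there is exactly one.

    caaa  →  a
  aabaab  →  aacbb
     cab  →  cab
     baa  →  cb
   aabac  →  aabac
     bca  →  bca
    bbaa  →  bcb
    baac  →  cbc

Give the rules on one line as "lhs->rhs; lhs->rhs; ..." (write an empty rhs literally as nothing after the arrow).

baa->cb; caa->

  | caaa => a
  | aabaab => aacbb
  | cab
  | baa => cb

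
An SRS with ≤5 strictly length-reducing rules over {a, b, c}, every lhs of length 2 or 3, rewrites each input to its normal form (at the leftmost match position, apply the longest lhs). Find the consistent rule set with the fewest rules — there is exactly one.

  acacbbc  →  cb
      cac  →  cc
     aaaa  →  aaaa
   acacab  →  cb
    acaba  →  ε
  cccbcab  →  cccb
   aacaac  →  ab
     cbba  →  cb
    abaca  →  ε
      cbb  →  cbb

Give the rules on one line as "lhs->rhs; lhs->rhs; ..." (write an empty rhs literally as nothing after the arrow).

ac->b; ba->; bc->; ca->c

  | acacbbc => bacbbc => cbbc => cb
  | cac => cc
  | aaaa
  | acacab => bacab => cab => cb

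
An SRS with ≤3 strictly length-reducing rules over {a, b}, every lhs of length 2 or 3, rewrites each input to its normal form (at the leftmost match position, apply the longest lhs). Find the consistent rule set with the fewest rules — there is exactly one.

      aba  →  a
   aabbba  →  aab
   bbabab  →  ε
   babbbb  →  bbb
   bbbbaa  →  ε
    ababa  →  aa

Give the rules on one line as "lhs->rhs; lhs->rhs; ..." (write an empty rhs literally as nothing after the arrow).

  | aba => a
  | aabbba => aab
  | bbabab => bab => ε
  | babbbb => bbb

ba->; bab->; bba->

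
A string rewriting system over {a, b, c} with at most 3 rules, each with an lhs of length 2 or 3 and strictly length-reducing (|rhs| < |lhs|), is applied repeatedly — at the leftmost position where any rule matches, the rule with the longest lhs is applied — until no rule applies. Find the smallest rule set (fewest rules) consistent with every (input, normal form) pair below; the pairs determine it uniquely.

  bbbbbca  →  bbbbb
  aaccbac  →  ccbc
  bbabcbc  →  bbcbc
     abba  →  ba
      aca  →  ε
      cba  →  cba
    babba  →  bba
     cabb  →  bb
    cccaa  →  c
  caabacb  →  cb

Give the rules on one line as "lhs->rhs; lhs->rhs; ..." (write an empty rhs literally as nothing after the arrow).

  | bbbbbca => bbbbb
  | aaccbac => accbac => ccbac => ccbc
  | bbabcbc => bbcbc
  | abba => ba

ab->; ac->c; ca->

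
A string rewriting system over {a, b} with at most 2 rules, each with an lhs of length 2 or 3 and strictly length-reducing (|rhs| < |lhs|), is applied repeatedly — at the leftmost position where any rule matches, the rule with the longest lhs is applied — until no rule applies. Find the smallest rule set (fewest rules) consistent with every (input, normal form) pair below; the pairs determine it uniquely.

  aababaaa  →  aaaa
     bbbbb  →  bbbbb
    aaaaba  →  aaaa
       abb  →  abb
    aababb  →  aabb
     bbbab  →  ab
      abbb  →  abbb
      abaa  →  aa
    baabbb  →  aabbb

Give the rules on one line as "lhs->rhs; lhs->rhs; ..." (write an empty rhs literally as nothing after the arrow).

aba->a; ba->a

  | aababaaa => aabaaa => aaaa
  | bbbbb
  | aaaaba => aaaa
  | abb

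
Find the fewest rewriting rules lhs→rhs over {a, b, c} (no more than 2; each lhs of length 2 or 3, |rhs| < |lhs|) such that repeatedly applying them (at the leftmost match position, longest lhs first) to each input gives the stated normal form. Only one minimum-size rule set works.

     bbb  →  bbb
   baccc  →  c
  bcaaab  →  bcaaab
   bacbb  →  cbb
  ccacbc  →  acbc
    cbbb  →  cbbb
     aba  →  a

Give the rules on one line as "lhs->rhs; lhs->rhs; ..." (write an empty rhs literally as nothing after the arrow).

  | bbb
  | baccc => ccc => c
  | bcaaab
  | bacbb => cbb

ba->; cc->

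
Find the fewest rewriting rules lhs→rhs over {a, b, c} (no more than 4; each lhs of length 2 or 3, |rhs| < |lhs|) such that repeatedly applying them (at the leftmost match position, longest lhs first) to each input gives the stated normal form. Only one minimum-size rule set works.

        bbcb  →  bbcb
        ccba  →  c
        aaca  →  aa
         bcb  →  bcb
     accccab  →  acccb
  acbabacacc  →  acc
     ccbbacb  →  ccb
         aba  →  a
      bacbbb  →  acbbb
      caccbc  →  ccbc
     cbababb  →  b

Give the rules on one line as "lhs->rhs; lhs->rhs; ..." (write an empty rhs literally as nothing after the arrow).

ab->; ba->a; ca->

  | bbcb
  | ccba => cca => c
  | aaca => aa
  | bcb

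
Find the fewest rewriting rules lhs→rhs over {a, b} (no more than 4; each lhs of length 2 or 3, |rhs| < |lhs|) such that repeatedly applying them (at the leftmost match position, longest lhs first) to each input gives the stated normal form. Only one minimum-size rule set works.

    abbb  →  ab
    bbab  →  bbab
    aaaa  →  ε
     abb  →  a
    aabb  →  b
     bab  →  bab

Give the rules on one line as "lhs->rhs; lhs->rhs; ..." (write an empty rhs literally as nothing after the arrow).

aa->; aab->; abb->a

  | abbb => ab
  | bbab
  | aaaa => aa => ε
  | abb => a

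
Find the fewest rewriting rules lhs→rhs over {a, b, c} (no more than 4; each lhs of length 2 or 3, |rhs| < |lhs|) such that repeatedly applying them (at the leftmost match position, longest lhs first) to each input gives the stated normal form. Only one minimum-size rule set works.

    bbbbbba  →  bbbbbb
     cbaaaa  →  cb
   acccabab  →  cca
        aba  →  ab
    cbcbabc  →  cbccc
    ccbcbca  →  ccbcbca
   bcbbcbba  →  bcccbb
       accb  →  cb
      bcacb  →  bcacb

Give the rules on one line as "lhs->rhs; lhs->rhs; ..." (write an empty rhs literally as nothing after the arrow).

  | bbbbbba => bbbbbb
  | cbaaaa => cbaaa => cbaa => cba => cb
  | acccabab => ccabab => ccabb => cca
  | aba => ab

abb->a; acc->c; ba->b; bbc->cc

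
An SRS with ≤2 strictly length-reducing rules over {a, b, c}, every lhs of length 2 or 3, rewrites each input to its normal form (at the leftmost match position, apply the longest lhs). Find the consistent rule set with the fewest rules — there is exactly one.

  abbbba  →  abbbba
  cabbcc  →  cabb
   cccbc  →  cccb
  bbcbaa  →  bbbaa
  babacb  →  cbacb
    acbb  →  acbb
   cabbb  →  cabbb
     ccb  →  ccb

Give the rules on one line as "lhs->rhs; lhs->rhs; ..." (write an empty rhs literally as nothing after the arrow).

bab->cb; bc->b

  | abbbba
  | cabbcc => cabbc => cabb
  | cccbc => cccb
  | bbcbaa => bbbaa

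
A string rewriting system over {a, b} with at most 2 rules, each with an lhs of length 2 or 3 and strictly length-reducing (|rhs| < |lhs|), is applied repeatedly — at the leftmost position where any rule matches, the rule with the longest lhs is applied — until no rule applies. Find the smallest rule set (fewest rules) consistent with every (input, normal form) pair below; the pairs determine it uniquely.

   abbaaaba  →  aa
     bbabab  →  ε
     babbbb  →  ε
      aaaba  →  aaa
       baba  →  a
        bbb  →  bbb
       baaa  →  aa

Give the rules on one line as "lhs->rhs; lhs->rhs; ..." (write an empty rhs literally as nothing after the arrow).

ba->; bab->ba

  | abbaaaba => abaaba => aaba => aa
  | bbabab => bbaab => bab => ba => ε
  | babbbb => babbb => babb => bab => ba => ε
  | aaaba => aaa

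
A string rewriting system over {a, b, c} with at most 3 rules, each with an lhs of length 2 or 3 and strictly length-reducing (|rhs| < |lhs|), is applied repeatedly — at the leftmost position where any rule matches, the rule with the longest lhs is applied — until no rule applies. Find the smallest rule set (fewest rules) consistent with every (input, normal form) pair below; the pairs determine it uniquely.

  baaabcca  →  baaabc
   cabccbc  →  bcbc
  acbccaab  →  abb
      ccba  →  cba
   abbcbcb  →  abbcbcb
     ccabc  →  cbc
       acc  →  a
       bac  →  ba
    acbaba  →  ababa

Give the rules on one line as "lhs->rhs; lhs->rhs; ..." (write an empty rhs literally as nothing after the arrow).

  | baaabcca => baaabc
  | cabccbc => bccbc => bcbc
  | acbccaab => abccaab => abcab => abb
  | ccba => cba

ac->a; ca->; ccb->cb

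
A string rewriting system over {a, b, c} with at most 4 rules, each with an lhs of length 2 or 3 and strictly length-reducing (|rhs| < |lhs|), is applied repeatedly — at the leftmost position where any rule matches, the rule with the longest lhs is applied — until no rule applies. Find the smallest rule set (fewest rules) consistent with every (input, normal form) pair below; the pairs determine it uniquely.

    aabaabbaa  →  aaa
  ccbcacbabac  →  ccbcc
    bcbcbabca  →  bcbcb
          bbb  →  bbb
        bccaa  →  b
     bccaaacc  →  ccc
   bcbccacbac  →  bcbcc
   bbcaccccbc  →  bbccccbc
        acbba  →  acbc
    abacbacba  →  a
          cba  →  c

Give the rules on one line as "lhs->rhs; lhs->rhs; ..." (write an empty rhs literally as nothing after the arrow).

  | aabaabbaa => aaabbaa => aabaa => aaa
  | ccbcacbabac => ccbcbabac => ccbbabac => ccbcbac => ccbbac => ccbcc
  | bcbcbabca => bcbbabca => bcbcbca => bcbcb
  | bbb

ab->; ba->c; ca->; cba->ba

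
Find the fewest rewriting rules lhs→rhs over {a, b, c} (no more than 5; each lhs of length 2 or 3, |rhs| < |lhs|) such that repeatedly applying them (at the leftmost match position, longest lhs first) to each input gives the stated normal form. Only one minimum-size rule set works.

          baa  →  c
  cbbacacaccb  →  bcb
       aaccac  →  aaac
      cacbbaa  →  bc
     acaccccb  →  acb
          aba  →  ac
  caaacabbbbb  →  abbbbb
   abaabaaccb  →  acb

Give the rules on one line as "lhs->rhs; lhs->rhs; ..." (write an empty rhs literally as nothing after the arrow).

ba->c; ca->c; cba->b; cc->

  | baa => ca => c
  | cbbacacaccb => cbccacaccb => cbacaccb => bcaccb => bcccb => bcb
  | aaccac => aaac
  | cacbbaa => ccbbaa => bbaa => bca => bc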